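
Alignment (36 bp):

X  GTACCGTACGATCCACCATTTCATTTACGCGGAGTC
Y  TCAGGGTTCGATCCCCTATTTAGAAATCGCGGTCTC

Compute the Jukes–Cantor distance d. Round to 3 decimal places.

0.608

The sequences differ at 15 of 36 sites, so p = 15/36 ≈ 0.416667.
d = −(3/4) ln(1 − 4p/3) = −0.75 ln(1 − 0.555556) = −0.75 ln(0.444444)
  = −0.75 × (-0.810931) = 0.608198 substitutions/site.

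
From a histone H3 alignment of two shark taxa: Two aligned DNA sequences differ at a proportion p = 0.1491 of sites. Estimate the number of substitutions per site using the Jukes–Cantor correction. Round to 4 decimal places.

0.1662

d = −(3/4) ln(1 − 4p/3) = −0.75 ln(1 − 0.1988) = −0.75 ln(0.8012)
  = −0.75 × (-0.221645) = 0.166234 substitutions/site.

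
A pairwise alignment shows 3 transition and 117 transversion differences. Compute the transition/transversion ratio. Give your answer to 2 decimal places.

R = 3/117 = 0.025641… ≈ 0.03 (to 2 d.p.).

0.03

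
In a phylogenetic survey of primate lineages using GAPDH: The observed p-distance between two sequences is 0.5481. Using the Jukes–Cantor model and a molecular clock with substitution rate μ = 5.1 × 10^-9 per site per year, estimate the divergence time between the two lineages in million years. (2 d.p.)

96.49

d = −(3/4) ln(1 − 4p/3) = −0.75 ln(1 − 0.7308) = −0.75 ln(0.2692)
  = −0.75 × (-1.312301) = 0.984226 substitutions/site.
Under a molecular clock d = 2μt, so t = d/(2μ) = 0.984226 / (2 × 5.1 × 10^-9) = 96.49 million years.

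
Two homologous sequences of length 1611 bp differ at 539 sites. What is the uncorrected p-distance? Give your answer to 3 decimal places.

0.335

p = 539/1611 = 0.334574… ≈ 0.335 (to 3 d.p.).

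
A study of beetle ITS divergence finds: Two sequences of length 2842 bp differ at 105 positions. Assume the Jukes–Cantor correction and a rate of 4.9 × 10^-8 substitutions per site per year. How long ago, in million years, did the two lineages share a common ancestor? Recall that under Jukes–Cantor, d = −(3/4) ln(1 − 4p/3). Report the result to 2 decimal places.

p = 105/2842 ≈ 0.036946.
d = −(3/4) ln(1 − 4p/3) = −0.75 ln(1 − 0.049261) = −0.75 ln(0.950739)
  = −0.75 × (-0.050516) = 0.037887 substitutions/site.
Under a molecular clock d = 2μt, so t = d/(2μ) = 0.037887 / (2 × 4.9 × 10^-8) = 0.39 million years.

0.39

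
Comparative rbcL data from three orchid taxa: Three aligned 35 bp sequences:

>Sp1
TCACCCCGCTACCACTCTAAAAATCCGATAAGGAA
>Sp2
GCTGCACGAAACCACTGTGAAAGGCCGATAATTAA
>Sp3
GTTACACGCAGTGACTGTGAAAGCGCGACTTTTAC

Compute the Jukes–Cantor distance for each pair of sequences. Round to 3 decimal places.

Sp1–Sp2: 12/35 sites differ → p ≈ 0.342857, d = −0.75 ln(1 − 0.457143) = 0.458182 ≈ 0.458.
Sp1–Sp3: 20/35 sites differ → p ≈ 0.571429, d = −0.75 ln(1 − 0.761905) = 1.076314 ≈ 1.076.
Sp2–Sp3: 12/35 sites differ → p ≈ 0.342857, d = −0.75 ln(1 − 0.457143) = 0.458182 ≈ 0.458.

d(Sp1,Sp2) = 0.458, d(Sp1,Sp3) = 1.076, d(Sp2,Sp3) = 0.458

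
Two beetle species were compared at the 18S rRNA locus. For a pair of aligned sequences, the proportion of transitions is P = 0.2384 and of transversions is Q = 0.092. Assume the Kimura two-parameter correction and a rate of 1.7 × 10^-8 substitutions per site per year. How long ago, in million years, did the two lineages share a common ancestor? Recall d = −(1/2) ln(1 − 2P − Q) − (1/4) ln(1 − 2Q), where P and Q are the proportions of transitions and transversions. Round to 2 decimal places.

13.87

Under the Kimura two-parameter model, d = −½ ln(1 − 2P − Q) − ¼ ln(1 − 2Q).
1 − 2P − Q = 0.4312, giving −½ ln(0.4312) = 0.420592.
1 − 2Q = 0.816, giving −¼ ln(0.816) = 0.050835.
d = 0.420592 + 0.050835 = 0.471427.
Under a molecular clock d = 2μt, so t = d/(2μ) = 0.471427 / (2 × 1.7 × 10^-8) = 13.87 million years.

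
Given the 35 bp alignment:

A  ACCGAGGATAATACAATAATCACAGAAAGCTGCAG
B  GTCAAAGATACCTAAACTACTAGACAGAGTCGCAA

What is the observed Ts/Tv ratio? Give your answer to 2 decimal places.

2.00

Transitions are A↔G and C↔T; transversions are all other mismatches.
Transitions: 12. Transversions: 6.
R = 12/6 = 2.00.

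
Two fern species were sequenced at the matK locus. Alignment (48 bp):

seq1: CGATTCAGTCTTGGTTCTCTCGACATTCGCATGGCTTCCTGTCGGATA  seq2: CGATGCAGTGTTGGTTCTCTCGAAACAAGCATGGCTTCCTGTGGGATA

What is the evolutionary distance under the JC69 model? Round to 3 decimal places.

The sequences differ at 7 of 48 sites (5, 10, 24, 26, 27, 28, 43), so p = 7/48 ≈ 0.145833.
d = −(3/4) ln(1 − 4p/3) = −0.75 ln(1 − 0.194444) = −0.75 ln(0.805556)
  = −0.75 × (-0.216223) = 0.162167 substitutions/site.

0.162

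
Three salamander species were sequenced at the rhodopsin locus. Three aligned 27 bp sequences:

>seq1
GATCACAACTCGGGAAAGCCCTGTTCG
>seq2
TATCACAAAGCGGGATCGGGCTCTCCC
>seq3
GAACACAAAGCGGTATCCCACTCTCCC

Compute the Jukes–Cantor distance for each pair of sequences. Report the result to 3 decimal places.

seq1–seq2: 10/27 sites differ → p ≈ 0.37037, d = −0.75 ln(1 − 0.493827) = 0.510658 ≈ 0.511.
seq1–seq3: 11/27 sites differ → p ≈ 0.407407, d = −0.75 ln(1 − 0.543209) = 0.587647 ≈ 0.588.
seq2–seq3: 6/27 sites differ → p ≈ 0.222222, d = −0.75 ln(1 − 0.296296) = 0.263548 ≈ 0.264.

d(seq1,seq2) = 0.511, d(seq1,seq3) = 0.588, d(seq2,seq3) = 0.264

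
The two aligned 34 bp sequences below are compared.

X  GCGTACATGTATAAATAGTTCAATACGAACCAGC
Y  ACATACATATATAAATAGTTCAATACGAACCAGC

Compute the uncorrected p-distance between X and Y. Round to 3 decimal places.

The sequences differ at 3 of 34 positions (sites 1, 3, 9).
p = 3/34 = 0.088235… ≈ 0.088 (to 3 d.p.).

0.088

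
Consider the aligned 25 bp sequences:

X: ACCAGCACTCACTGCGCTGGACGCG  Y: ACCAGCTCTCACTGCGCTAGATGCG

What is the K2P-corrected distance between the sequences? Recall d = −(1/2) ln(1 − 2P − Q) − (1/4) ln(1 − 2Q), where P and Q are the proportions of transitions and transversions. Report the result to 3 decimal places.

0.132

Of 25 sites, 2 differences are transitions and 1 are transversions, so P = 2/25 = 0.08 and Q = 1/25 = 0.04.
Under the Kimura two-parameter model, d = −½ ln(1 − 2P − Q) − ¼ ln(1 − 2Q).
1 − 2P − Q = 0.8, giving −½ ln(0.8) = 0.111572.
1 − 2Q = 0.92, giving −¼ ln(0.92) = 0.020845.
d = 0.111572 + 0.020845 = 0.132417.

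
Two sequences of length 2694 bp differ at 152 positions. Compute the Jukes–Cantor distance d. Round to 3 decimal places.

p = 152/2694 ≈ 0.056422.
d = −(3/4) ln(1 − 4p/3) = −0.75 ln(1 − 0.075229) = −0.75 ln(0.924771)
  = −0.75 × (-0.078209) = 0.058657 substitutions/site.

0.059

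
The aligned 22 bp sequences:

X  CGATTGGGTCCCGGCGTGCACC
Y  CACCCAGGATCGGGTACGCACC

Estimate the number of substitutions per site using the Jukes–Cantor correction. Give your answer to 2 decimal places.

0.82

The sequences differ at 11 of 22 sites, so p = 11/22 = 0.5.
d = −(3/4) ln(1 − 4p/3) = −0.75 ln(1 − 0.666667) = −0.75 ln(0.333333)
  = −0.75 × (-1.098613) = 0.823960 substitutions/site.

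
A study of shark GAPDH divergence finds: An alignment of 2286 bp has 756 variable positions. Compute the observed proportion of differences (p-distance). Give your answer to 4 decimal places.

0.3307

p = 756/2286 = 0.330708… ≈ 0.3307 (to 4 d.p.).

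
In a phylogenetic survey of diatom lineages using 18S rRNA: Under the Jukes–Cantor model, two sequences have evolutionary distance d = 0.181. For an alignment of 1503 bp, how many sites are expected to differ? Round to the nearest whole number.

242

Invert JC69: p = (3/4)(1 − e^(−4d/3)) = 0.75 × (1 − e^(-0.241333)) = 0.75 × (1 − 0.785580) = 0.160815.
Expected differing sites = pL ≈ 0.160815 × 1503 = 241.704945 ≈ 242.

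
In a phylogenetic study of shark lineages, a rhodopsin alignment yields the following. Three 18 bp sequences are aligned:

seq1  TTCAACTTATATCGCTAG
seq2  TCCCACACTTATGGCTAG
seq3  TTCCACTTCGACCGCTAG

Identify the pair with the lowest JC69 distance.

seq1–seq2: 6/18 differ, p = 0.333, d = 0.441.
seq1–seq3: 4/18 differ, p = 0.222, d = 0.264.
seq2–seq3: 7/18 differ, p = 0.389, d = 0.548.
The smallest distance is between seq1 and seq3.

seq1 and seq3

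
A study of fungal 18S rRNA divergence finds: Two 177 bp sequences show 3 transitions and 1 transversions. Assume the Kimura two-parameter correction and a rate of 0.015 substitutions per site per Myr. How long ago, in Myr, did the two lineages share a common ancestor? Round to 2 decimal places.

0.77

P = 3/177 ≈ 0.016949 and Q = 1/177 ≈ 0.00565.
Under the Kimura two-parameter model, d = −½ ln(1 − 2P − Q) − ¼ ln(1 − 2Q).
1 − 2P − Q = 0.960452, giving −½ ln(0.960452) = 0.020176.
1 − 2Q = 0.9887, giving −¼ ln(0.9887) = 0.002841.
d = 0.020176 + 0.002841 = 0.023017.
Under a molecular clock d = 2μt, so t = d/(2μ) = 0.023017 / (2 × 0.015) = 0.77 Myr.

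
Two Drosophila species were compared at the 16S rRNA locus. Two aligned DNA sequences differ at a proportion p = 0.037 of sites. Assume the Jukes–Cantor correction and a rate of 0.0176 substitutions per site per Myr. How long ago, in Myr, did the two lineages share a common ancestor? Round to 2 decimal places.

d = −(3/4) ln(1 − 4p/3) = −0.75 ln(1 − 0.049333) = −0.75 ln(0.950667)
  = −0.75 × (-0.050591) = 0.037943 substitutions/site.
Under a molecular clock d = 2μt, so t = d/(2μ) = 0.037943 / (2 × 0.0176) = 1.08 Myr.

1.08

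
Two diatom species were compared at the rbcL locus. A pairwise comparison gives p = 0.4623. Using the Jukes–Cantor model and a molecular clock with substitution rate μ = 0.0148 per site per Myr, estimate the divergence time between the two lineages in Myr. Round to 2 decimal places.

d = −(3/4) ln(1 − 4p/3) = −0.75 ln(1 − 0.6164) = −0.75 ln(0.3836)
  = −0.75 × (-0.958155) = 0.718616 substitutions/site.
Under a molecular clock d = 2μt, so t = d/(2μ) = 0.718616 / (2 × 0.0148) = 24.28 Myr.

24.28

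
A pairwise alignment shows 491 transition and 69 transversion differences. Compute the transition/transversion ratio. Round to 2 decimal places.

7.12

R = 491/69 = 7.115942… ≈ 7.12 (to 2 d.p.).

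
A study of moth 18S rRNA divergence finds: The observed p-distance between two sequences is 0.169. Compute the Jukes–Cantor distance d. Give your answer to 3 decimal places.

0.191

d = −(3/4) ln(1 − 4p/3) = −0.75 ln(1 − 0.225333) = −0.75 ln(0.774667)
  = −0.75 × (-0.255322) = 0.191492 substitutions/site.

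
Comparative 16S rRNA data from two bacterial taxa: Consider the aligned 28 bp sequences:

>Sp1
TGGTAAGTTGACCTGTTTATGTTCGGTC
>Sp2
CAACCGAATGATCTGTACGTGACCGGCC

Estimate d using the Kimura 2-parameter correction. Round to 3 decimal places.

1.404

Of 28 sites, 11 differences are transitions and 4 are transversions, so P = 11/28 ≈ 0.392857 and Q = 4/28 ≈ 0.142857.
Under the Kimura two-parameter model, d = −½ ln(1 − 2P − Q) − ¼ ln(1 − 2Q).
1 − 2P − Q = 0.071429, giving −½ ln(0.071429) = 1.319526.
1 − 2Q = 0.714286, giving −¼ ln(0.714286) = 0.084118.
d = 1.319526 + 0.084118 = 1.403644.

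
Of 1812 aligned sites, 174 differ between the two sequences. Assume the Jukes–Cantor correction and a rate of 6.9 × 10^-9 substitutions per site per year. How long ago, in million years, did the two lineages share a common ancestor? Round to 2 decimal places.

p = 174/1812 ≈ 0.096026.
d = −(3/4) ln(1 − 4p/3) = −0.75 ln(1 − 0.128035) = −0.75 ln(0.871965)
  = −0.75 × (-0.137006) = 0.102755 substitutions/site.
Under a molecular clock d = 2μt, so t = d/(2μ) = 0.102755 / (2 × 6.9 × 10^-9) = 7.45 million years.

7.45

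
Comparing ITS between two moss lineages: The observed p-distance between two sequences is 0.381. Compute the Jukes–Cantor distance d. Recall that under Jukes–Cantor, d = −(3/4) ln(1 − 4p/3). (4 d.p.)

0.5320

d = −(3/4) ln(1 − 4p/3) = −0.75 ln(1 − 0.508) = −0.75 ln(0.492)
  = −0.75 × (-0.709277) = 0.531958 substitutions/site.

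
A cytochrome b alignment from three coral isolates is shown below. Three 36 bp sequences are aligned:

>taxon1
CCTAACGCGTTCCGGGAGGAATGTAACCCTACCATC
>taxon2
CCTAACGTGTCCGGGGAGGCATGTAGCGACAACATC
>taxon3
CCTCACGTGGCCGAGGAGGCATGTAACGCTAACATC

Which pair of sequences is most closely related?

taxon1–taxon2: 9/36 differ, p = 0.250, d = 0.304.
taxon1–taxon3: 9/36 differ, p = 0.250, d = 0.304.
taxon2–taxon3: 6/36 differ, p = 0.167, d = 0.188.
The smallest distance is between taxon2 and taxon3.

taxon2 and taxon3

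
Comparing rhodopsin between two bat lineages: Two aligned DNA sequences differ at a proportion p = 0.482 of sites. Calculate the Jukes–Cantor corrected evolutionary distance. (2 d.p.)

0.77

d = −(3/4) ln(1 − 4p/3) = −0.75 ln(1 − 0.642667) = −0.75 ln(0.357333)
  = −0.75 × (-1.029087) = 0.771815 substitutions/site.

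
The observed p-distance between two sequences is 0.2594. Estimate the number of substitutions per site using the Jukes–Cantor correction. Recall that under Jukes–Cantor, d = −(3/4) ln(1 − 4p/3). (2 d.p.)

d = −(3/4) ln(1 − 4p/3) = −0.75 ln(1 − 0.345867) = −0.75 ln(0.654133)
  = −0.75 × (-0.424445) = 0.318334 substitutions/site.

0.32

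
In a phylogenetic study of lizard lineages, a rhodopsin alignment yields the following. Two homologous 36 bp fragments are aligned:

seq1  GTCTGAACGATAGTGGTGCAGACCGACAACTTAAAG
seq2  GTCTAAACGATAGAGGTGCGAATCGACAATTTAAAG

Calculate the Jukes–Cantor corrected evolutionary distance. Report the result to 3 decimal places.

The sequences differ at 6 of 36 sites (5, 14, 20, 21, 23, 30), so p = 6/36 ≈ 0.166667.
d = −(3/4) ln(1 − 4p/3) = −0.75 ln(1 − 0.222223) = −0.75 ln(0.777777)
  = −0.75 × (-0.251315) = 0.188486 substitutions/site.

0.188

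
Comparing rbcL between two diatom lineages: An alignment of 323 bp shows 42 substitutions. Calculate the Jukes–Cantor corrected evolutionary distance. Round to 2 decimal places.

p = 42/323 ≈ 0.130031.
d = −(3/4) ln(1 − 4p/3) = −0.75 ln(1 − 0.173375) = −0.75 ln(0.826625)
  = −0.75 × (-0.190404) = 0.142803 substitutions/site.

0.14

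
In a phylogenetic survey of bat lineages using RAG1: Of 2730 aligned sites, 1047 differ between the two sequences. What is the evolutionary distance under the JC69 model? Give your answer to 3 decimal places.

p = 1047/2730 ≈ 0.383516.
d = −(3/4) ln(1 − 4p/3) = −0.75 ln(1 − 0.511355) = −0.75 ln(0.488645)
  = −0.75 × (-0.716119) = 0.537089 substitutions/site.

0.537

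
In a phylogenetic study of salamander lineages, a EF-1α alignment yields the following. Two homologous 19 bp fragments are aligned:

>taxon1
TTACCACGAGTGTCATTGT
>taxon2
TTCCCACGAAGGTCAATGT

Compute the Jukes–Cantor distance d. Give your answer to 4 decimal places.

The sequences differ at 4 of 19 sites (3, 10, 11, 16), so p = 4/19 ≈ 0.210526.
d = −(3/4) ln(1 − 4p/3) = −0.75 ln(1 − 0.280701) = −0.75 ln(0.719299)
  = −0.75 × (-0.329478) = 0.247109 substitutions/site.

0.2471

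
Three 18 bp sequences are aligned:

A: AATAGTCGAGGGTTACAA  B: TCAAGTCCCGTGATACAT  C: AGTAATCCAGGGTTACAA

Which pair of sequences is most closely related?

A–B: 8/18 differ, p = 0.444, d = 0.673.
A–C: 3/18 differ, p = 0.167, d = 0.188.
B–C: 8/18 differ, p = 0.444, d = 0.673.
The smallest distance is between A and C.

A and C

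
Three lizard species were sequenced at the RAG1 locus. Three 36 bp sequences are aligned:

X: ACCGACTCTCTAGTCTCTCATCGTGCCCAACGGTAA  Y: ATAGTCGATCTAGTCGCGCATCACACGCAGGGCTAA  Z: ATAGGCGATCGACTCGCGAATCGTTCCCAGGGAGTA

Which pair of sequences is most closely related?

Y and Z

X–Y: 14/36 differ, p = 0.389, d = 0.548.
X–Z: 16/36 differ, p = 0.444, d = 0.673.
Y–Z: 11/36 differ, p = 0.306, d = 0.392.
The smallest distance is between Y and Z.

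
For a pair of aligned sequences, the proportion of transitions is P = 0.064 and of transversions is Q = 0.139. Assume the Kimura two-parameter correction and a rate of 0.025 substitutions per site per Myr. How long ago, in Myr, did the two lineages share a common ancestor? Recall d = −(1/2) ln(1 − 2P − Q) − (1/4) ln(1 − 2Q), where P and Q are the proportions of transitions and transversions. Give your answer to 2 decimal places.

Under the Kimura two-parameter model, d = −½ ln(1 − 2P − Q) − ¼ ln(1 − 2Q).
1 − 2P − Q = 0.733, giving −½ ln(0.733) = 0.155305.
1 − 2Q = 0.722, giving −¼ ln(0.722) = 0.081433.
d = 0.155305 + 0.081433 = 0.236738.
Under a molecular clock d = 2μt, so t = d/(2μ) = 0.236738 / (2 × 0.025) = 4.73 Myr.

4.73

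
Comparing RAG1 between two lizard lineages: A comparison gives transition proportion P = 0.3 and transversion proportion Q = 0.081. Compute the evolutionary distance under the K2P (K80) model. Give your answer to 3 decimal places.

0.615

Under the Kimura two-parameter model, d = −½ ln(1 − 2P − Q) − ¼ ln(1 − 2Q).
1 − 2P − Q = 0.319, giving −½ ln(0.319) = 0.571282.
1 − 2Q = 0.838, giving −¼ ln(0.838) = 0.044184.
d = 0.571282 + 0.044184 = 0.615466.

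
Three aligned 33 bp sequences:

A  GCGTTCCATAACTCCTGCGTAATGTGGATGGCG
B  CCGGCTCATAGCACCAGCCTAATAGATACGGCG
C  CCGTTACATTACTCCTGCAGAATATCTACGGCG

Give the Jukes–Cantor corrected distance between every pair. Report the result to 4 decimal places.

d(A,B) = 0.5587, d(A,C) = 0.3390, d(B,C) = 0.4408

A–B: 13/33 sites differ → p ≈ 0.393939, d = −0.75 ln(1 − 0.525252) = 0.558728 ≈ 0.5587.
A–C: 9/33 sites differ → p ≈ 0.272727, d = −0.75 ln(1 − 0.363636) = 0.338988 ≈ 0.3390.
B–C: 11/33 sites differ → p ≈ 0.333333, d = −0.75 ln(1 − 0.444444) = 0.440839 ≈ 0.4408.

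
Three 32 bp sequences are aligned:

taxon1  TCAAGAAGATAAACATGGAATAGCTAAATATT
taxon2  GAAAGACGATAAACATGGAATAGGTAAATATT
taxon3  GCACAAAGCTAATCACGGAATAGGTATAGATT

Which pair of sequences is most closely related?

taxon1–taxon2: 4/32 differ, p = 0.125, d = 0.137.
taxon1–taxon3: 9/32 differ, p = 0.281, d = 0.353.
taxon2–taxon3: 9/32 differ, p = 0.281, d = 0.353.
The smallest distance is between taxon1 and taxon2.

taxon1 and taxon2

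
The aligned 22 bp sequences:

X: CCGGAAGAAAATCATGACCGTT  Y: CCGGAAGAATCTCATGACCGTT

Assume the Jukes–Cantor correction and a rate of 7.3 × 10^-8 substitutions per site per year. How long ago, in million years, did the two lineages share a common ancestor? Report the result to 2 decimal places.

0.66

The sequences differ at 2 of 22 sites (10, 11), so p = 2/22 ≈ 0.090909.
d = −(3/4) ln(1 − 4p/3) = −0.75 ln(1 − 0.121212) = −0.75 ln(0.878788)
  = −0.75 × (-0.129212) = 0.096909 substitutions/site.
Under a molecular clock d = 2μt, so t = d/(2μ) = 0.096909 / (2 × 7.3 × 10^-8) = 0.66 million years.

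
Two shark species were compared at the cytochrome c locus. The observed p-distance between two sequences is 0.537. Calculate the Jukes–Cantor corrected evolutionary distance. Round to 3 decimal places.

0.944

d = −(3/4) ln(1 − 4p/3) = −0.75 ln(1 − 0.716) = −0.75 ln(0.284)
  = −0.75 × (-1.258781) = 0.944086 substitutions/site.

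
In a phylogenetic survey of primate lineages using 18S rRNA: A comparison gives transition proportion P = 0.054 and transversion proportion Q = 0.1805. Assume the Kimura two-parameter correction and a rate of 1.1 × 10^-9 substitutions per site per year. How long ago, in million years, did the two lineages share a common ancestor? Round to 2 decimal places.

128.25

Under the Kimura two-parameter model, d = −½ ln(1 − 2P − Q) − ¼ ln(1 − 2Q).
1 − 2P − Q = 0.7115, giving −½ ln(0.7115) = 0.170190.
1 − 2Q = 0.639, giving −¼ ln(0.639) = 0.111963.
d = 0.170190 + 0.111963 = 0.282153.
Under a molecular clock d = 2μt, so t = d/(2μ) = 0.282153 / (2 × 1.1 × 10^-9) = 128.25 million years.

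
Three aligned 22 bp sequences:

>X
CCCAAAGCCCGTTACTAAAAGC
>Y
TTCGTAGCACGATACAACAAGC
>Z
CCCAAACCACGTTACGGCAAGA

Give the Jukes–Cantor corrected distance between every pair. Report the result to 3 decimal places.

X–Y: 8/22 sites differ → p ≈ 0.363636, d = −0.75 ln(1 − 0.484848) = 0.497470 ≈ 0.497.
X–Z: 6/22 sites differ → p ≈ 0.272727, d = −0.75 ln(1 − 0.363636) = 0.338988 ≈ 0.339.
Y–Z: 9/22 sites differ → p ≈ 0.409091, d = −0.75 ln(1 − 0.545455) = 0.591344 ≈ 0.591.

d(X,Y) = 0.497, d(X,Z) = 0.339, d(Y,Z) = 0.591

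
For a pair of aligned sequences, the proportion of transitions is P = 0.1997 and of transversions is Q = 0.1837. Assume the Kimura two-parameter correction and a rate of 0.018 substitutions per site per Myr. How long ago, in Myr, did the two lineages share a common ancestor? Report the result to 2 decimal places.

Under the Kimura two-parameter model, d = −½ ln(1 − 2P − Q) − ¼ ln(1 − 2Q).
1 − 2P − Q = 0.4169, giving −½ ln(0.4169) = 0.437454.
1 − 2Q = 0.6326, giving −¼ ln(0.6326) = 0.114479.
d = 0.437454 + 0.114479 = 0.551933.
Under a molecular clock d = 2μt, so t = d/(2μ) = 0.551933 / (2 × 0.018) = 15.33 Myr.

15.33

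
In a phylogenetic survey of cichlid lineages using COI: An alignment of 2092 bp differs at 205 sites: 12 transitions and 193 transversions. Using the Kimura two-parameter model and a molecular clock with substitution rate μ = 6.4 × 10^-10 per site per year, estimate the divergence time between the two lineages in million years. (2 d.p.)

P = 12/2092 ≈ 0.005736 and Q = 193/2092 ≈ 0.092256.
Under the Kimura two-parameter model, d = −½ ln(1 − 2P − Q) − ¼ ln(1 − 2Q).
1 − 2P − Q = 0.896272, giving −½ ln(0.896272) = 0.054756.
1 − 2Q = 0.815488, giving −¼ ln(0.815488) = 0.050992.
d = 0.054756 + 0.050992 = 0.105748.
Under a molecular clock d = 2μt, so t = d/(2μ) = 0.105748 / (2 × 6.4 × 10^-10) = 82.62 million years.

82.62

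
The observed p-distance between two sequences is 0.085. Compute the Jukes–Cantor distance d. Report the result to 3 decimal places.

d = −(3/4) ln(1 − 4p/3) = −0.75 ln(1 − 0.113333) = −0.75 ln(0.886667)
  = −0.75 × (-0.120286) = 0.090215 substitutions/site.

0.090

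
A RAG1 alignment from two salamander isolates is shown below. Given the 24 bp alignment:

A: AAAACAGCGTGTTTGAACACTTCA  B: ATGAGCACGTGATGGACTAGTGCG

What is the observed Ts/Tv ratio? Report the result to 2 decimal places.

Transitions are A↔G and C↔T; transversions are all other mismatches.
Transitions: 4. Transversions: 8.
R = 4/8 = 0.50.

0.50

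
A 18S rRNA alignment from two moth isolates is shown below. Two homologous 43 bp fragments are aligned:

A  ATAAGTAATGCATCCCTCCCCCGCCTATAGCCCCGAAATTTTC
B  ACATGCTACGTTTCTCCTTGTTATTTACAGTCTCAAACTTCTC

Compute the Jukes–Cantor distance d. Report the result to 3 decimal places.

The sequences differ at 23 of 43 sites, so p = 23/43 ≈ 0.534884.
d = −(3/4) ln(1 − 4p/3) = −0.75 ln(1 − 0.713179) = −0.75 ln(0.286821)
  = −0.75 × (-1.248897) = 0.936673 substitutions/site.

0.937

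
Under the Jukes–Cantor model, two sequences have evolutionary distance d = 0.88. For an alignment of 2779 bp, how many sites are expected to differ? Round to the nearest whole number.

Invert JC69: p = (3/4)(1 − e^(−4d/3)) = 0.75 × (1 − e^(-1.173333)) = 0.75 × (1 − 0.309334) = 0.518000.
Expected differing sites = pL ≈ 0.518000 × 2779 = 1439.522 ≈ 1440.

1440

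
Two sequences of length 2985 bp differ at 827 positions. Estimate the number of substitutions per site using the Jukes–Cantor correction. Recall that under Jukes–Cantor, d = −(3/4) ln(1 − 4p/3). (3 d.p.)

0.346

p = 827/2985 ≈ 0.277052.
d = −(3/4) ln(1 − 4p/3) = −0.75 ln(1 − 0.369403) = −0.75 ln(0.630597)
  = −0.75 × (-0.461088) = 0.345816 substitutions/site.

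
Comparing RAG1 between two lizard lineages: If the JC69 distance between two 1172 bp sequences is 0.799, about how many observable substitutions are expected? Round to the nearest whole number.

576

Invert JC69: p = (3/4)(1 − e^(−4d/3)) = 0.75 × (1 − e^(-1.065333)) = 0.75 × (1 − 0.344613) = 0.491540.
Expected differing sites = pL ≈ 0.491540 × 1172 = 576.08488 ≈ 576.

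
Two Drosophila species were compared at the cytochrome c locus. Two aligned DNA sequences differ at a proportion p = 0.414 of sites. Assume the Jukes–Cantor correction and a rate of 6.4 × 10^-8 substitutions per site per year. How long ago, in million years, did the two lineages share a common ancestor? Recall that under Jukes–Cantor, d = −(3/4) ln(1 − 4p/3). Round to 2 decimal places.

d = −(3/4) ln(1 − 4p/3) = −0.75 ln(1 − 0.552) = −0.75 ln(0.448)
  = −0.75 × (-0.802962) = 0.602222 substitutions/site.
Under a molecular clock d = 2μt, so t = d/(2μ) = 0.602222 / (2 × 6.4 × 10^-8) = 4.70 million years.

4.70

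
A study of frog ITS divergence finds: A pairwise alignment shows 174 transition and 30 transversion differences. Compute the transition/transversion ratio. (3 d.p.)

5.800

R = 174/30 = 5.800.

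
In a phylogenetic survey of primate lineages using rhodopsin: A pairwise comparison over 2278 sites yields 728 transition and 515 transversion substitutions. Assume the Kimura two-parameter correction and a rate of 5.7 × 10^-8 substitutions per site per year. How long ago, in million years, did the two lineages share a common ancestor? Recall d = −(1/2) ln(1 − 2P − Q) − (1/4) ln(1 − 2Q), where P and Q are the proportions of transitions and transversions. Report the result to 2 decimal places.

10.11

P = 728/2278 ≈ 0.319579 and Q = 515/2278 ≈ 0.226076.
Under the Kimura two-parameter model, d = −½ ln(1 − 2P − Q) − ¼ ln(1 − 2Q).
1 − 2P − Q = 0.134766, giving −½ ln(0.134766) = 1.002108.
1 − 2Q = 0.547848, giving −¼ ln(0.547848) = 0.150439.
d = 1.002108 + 0.150439 = 1.152547.
Under a molecular clock d = 2μt, so t = d/(2μ) = 1.152547 / (2 × 5.7 × 10^-8) = 10.11 million years.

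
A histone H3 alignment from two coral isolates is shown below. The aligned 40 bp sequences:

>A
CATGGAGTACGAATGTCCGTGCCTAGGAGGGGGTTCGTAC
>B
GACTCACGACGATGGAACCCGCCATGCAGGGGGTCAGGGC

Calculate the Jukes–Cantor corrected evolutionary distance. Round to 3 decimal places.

0.752

The sequences differ at 19 of 40 sites, so p = 19/40 = 0.475.
d = −(3/4) ln(1 − 4p/3) = −0.75 ln(1 − 0.633333) = −0.75 ln(0.366667)
  = −0.75 × (-1.003301) = 0.752476 substitutions/site.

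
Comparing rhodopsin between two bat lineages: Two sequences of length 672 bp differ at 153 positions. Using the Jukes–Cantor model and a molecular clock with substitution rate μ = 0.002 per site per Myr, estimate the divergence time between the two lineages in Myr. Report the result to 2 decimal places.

p = 153/672 ≈ 0.227679.
d = −(3/4) ln(1 − 4p/3) = −0.75 ln(1 − 0.303572) = −0.75 ln(0.696428)
  = −0.75 × (-0.361791) = 0.271343 substitutions/site.
Under a molecular clock d = 2μt, so t = d/(2μ) = 0.271343 / (2 × 0.002) = 67.84 Myr.

67.84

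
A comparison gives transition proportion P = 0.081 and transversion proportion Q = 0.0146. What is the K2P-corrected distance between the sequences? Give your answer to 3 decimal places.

0.105

Under the Kimura two-parameter model, d = −½ ln(1 − 2P − Q) − ¼ ln(1 − 2Q).
1 − 2P − Q = 0.8234, giving −½ ln(0.8234) = 0.097157.
1 − 2Q = 0.9708, giving −¼ ln(0.9708) = 0.007409.
d = 0.097157 + 0.007409 = 0.104566.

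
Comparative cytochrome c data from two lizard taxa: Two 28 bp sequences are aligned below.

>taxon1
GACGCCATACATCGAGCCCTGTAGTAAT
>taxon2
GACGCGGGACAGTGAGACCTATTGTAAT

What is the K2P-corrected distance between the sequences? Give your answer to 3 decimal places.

0.360

Of 28 sites, 3 differences are transitions and 5 are transversions, so P = 3/28 ≈ 0.107143 and Q = 5/28 ≈ 0.178571.
Under the Kimura two-parameter model, d = −½ ln(1 − 2P − Q) − ¼ ln(1 − 2Q).
1 − 2P − Q = 0.607143, giving −½ ln(0.607143) = 0.249495.
1 − 2Q = 0.642858, giving −¼ ln(0.642858) = 0.110458.
d = 0.249495 + 0.110458 = 0.359953.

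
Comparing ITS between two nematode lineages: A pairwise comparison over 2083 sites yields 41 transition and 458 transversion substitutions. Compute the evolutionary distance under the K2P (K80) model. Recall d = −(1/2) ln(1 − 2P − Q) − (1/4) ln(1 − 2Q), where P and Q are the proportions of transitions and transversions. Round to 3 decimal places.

P = 41/2083 ≈ 0.019683 and Q = 458/2083 ≈ 0.219875.
Under the Kimura two-parameter model, d = −½ ln(1 − 2P − Q) − ¼ ln(1 − 2Q).
1 − 2P − Q = 0.740759, giving −½ ln(0.740759) = 0.150040.
1 − 2Q = 0.56025, giving −¼ ln(0.56025) = 0.144843.
d = 0.150040 + 0.144843 = 0.294883.

0.295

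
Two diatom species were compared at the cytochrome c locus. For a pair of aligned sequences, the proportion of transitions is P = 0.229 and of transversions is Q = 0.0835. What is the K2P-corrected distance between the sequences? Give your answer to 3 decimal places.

Under the Kimura two-parameter model, d = −½ ln(1 − 2P − Q) − ¼ ln(1 − 2Q).
1 − 2P − Q = 0.4585, giving −½ ln(0.4585) = 0.389897.
1 − 2Q = 0.833, giving −¼ ln(0.833) = 0.045680.
d = 0.389897 + 0.045680 = 0.435577.

0.436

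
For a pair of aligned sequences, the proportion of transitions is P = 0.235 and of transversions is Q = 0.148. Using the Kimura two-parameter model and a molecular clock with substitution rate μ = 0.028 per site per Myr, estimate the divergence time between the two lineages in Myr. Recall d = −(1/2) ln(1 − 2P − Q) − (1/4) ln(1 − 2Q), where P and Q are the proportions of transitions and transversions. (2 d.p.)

10.16

Under the Kimura two-parameter model, d = −½ ln(1 − 2P − Q) − ¼ ln(1 − 2Q).
1 − 2P − Q = 0.382, giving −½ ln(0.382) = 0.481167.
1 − 2Q = 0.704, giving −¼ ln(0.704) = 0.087744.
d = 0.481167 + 0.087744 = 0.568911.
Under a molecular clock d = 2μt, so t = d/(2μ) = 0.568911 / (2 × 0.028) = 10.16 Myr.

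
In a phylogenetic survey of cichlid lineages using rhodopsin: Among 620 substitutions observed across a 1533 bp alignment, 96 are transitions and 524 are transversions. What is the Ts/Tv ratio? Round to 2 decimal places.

0.18

R = 96/524 = 0.183206… ≈ 0.18 (to 2 d.p.).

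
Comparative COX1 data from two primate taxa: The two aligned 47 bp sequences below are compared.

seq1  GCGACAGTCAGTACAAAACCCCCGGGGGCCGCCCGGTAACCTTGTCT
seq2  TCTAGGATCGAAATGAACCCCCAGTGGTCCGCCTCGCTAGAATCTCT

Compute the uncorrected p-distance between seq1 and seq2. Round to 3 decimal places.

The sequences differ at 22 of 47 positions.
p = 22/47 = 0.468085… ≈ 0.468 (to 3 d.p.).

0.468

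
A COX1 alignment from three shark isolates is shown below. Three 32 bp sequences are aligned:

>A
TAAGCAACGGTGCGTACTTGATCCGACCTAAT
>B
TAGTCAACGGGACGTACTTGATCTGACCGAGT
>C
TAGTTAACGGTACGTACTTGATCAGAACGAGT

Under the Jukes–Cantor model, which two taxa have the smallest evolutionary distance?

B and C

A–B: 7/32 differ, p = 0.219, d = 0.259.
A–C: 8/32 differ, p = 0.250, d = 0.304.
B–C: 4/32 differ, p = 0.125, d = 0.137.
The smallest distance is between B and C.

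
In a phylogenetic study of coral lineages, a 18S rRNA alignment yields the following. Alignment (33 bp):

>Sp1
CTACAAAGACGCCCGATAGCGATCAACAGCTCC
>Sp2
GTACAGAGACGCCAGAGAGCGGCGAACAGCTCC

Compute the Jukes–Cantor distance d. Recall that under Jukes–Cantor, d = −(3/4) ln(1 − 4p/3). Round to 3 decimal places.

0.249

The sequences differ at 7 of 33 sites (1, 6, 14, 17, 22, 23, 24), so p = 7/33 ≈ 0.212121.
d = −(3/4) ln(1 − 4p/3) = −0.75 ln(1 − 0.282828) = −0.75 ln(0.717172)
  = −0.75 × (-0.332440) = 0.249330 substitutions/site.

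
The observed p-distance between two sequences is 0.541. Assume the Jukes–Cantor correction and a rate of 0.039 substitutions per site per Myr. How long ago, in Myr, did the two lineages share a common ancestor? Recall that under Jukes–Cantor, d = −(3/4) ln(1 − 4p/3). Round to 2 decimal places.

d = −(3/4) ln(1 − 4p/3) = −0.75 ln(1 − 0.721333) = −0.75 ln(0.278667)
  = −0.75 × (-1.277738) = 0.958304 substitutions/site.
Under a molecular clock d = 2μt, so t = d/(2μ) = 0.958304 / (2 × 0.039) = 12.29 Myr.

12.29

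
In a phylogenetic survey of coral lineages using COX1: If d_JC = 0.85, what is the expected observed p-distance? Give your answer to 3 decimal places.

p = (3/4)(1 − e^(−4d/3)) = 0.75 × (1 − e^(-1.133333)) = 0.75 × (1 − 0.321958) = 0.508532.

0.509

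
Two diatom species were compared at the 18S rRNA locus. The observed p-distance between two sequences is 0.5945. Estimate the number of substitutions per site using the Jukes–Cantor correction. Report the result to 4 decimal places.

d = −(3/4) ln(1 − 4p/3) = −0.75 ln(1 − 0.792667) = −0.75 ln(0.207333)
  = −0.75 × (-1.573429) = 1.180072 substitutions/site.

1.1801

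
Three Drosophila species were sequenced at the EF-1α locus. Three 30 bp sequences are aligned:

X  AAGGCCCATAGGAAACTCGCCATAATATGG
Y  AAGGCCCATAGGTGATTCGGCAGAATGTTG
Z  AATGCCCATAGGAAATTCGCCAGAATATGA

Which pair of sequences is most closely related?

X and Z

X–Y: 7/30 differ, p = 0.233, d = 0.280.
X–Z: 4/30 differ, p = 0.133, d = 0.147.
Y–Z: 7/30 differ, p = 0.233, d = 0.280.
The smallest distance is between X and Z.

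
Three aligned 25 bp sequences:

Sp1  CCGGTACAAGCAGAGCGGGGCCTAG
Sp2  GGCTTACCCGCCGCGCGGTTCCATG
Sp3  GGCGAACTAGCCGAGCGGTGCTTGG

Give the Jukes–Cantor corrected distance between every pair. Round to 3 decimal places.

Sp1–Sp2: 12/25 sites differ → p = 0.48, d = −0.75 ln(1 − 0.64) = 0.766238 ≈ 0.766.
Sp1–Sp3: 9/25 sites differ → p = 0.36, d = −0.75 ln(1 − 0.48) = 0.490445 ≈ 0.490.
Sp2–Sp3: 9/25 sites differ → p = 0.36, d = −0.75 ln(1 − 0.48) = 0.490445 ≈ 0.490.

d(Sp1,Sp2) = 0.766, d(Sp1,Sp3) = 0.490, d(Sp2,Sp3) = 0.490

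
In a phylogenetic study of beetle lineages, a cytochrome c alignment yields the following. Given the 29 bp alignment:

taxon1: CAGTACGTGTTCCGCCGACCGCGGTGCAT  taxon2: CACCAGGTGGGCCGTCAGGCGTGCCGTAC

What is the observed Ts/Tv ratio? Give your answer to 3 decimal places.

1.333

Transitions are A↔G and C↔T; transversions are all other mismatches.
Transitions: 8. Transversions: 6.
R = 8/6 = 1.333333… ≈ 1.333 (to 3 d.p.).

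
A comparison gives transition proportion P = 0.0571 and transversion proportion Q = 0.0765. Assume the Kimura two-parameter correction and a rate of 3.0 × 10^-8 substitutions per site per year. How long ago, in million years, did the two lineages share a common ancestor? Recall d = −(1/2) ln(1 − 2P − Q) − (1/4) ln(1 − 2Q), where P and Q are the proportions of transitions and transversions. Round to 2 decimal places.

Under the Kimura two-parameter model, d = −½ ln(1 − 2P − Q) − ¼ ln(1 − 2Q).
1 − 2P − Q = 0.8093, giving −½ ln(0.8093) = 0.105793.
1 − 2Q = 0.847, giving −¼ ln(0.847) = 0.041514.
d = 0.105793 + 0.041514 = 0.147307.
Under a molecular clock d = 2μt, so t = d/(2μ) = 0.147307 / (2 × 3.0 × 10^-8) = 2.46 million years.

2.46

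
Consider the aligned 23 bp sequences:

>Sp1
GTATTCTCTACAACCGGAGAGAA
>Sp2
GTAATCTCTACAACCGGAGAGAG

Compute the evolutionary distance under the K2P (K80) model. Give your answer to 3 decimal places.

Of 23 sites, 1 differences are transitions and 1 are transversions, so P = 1/23 ≈ 0.043478 and Q = 1/23 ≈ 0.043478.
Under the Kimura two-parameter model, d = −½ ln(1 − 2P − Q) − ¼ ln(1 − 2Q).
1 − 2P − Q = 0.869566, giving −½ ln(0.869566) = 0.069881.
1 − 2Q = 0.913044, giving −¼ ln(0.913044) = 0.022743.
d = 0.069881 + 0.022743 = 0.092624.

0.093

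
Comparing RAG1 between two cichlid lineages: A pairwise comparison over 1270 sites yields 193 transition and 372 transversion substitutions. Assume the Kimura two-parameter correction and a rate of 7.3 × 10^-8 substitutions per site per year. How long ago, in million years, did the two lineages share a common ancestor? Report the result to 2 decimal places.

4.62

P = 193/1270 ≈ 0.151969 and Q = 372/1270 ≈ 0.292913.
Under the Kimura two-parameter model, d = −½ ln(1 − 2P − Q) − ¼ ln(1 − 2Q).
1 − 2P − Q = 0.403149, giving −½ ln(0.403149) = 0.454225.
1 − 2Q = 0.414174, giving −¼ ln(0.414174) = 0.220367.
d = 0.454225 + 0.220367 = 0.674592.
Under a molecular clock d = 2μt, so t = d/(2μ) = 0.674592 / (2 × 7.3 × 10^-8) = 4.62 million years.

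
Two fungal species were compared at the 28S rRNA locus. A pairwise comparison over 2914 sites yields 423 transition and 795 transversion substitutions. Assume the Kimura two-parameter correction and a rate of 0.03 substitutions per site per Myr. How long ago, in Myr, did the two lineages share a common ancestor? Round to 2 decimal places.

10.19

P = 423/2914 ≈ 0.145161 and Q = 795/2914 ≈ 0.272821.
Under the Kimura two-parameter model, d = −½ ln(1 − 2P − Q) − ¼ ln(1 − 2Q).
1 − 2P − Q = 0.436857, giving −½ ln(0.436857) = 0.414075.
1 − 2Q = 0.454358, giving −¼ ln(0.454358) = 0.197217.
d = 0.414075 + 0.197217 = 0.611292.
Under a molecular clock d = 2μt, so t = d/(2μ) = 0.611292 / (2 × 0.03) = 10.19 Myr.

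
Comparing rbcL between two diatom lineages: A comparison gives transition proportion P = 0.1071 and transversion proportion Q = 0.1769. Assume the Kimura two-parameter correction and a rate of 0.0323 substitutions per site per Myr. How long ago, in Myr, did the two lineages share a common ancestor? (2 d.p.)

5.53

Under the Kimura two-parameter model, d = −½ ln(1 − 2P − Q) − ¼ ln(1 − 2Q).
1 − 2P − Q = 0.6089, giving −½ ln(0.6089) = 0.248051.
1 − 2Q = 0.6462, giving −¼ ln(0.6462) = 0.109162.
d = 0.248051 + 0.109162 = 0.357213.
Under a molecular clock d = 2μt, so t = d/(2μ) = 0.357213 / (2 × 0.0323) = 5.53 Myr.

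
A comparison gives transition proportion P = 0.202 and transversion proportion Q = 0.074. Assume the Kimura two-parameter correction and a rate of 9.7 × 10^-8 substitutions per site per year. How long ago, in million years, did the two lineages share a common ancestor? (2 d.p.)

1.88

Under the Kimura two-parameter model, d = −½ ln(1 − 2P − Q) − ¼ ln(1 − 2Q).
1 − 2P − Q = 0.522, giving −½ ln(0.522) = 0.325044.
1 − 2Q = 0.852, giving −¼ ln(0.852) = 0.040042.
d = 0.325044 + 0.040042 = 0.365086.
Under a molecular clock d = 2μt, so t = d/(2μ) = 0.365086 / (2 × 9.7 × 10^-8) = 1.88 million years.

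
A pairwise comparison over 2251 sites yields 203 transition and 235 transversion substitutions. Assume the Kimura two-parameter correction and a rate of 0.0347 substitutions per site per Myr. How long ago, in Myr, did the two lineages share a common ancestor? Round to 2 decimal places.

3.26

P = 203/2251 ≈ 0.090182 and Q = 235/2251 ≈ 0.104398.
Under the Kimura two-parameter model, d = −½ ln(1 − 2P − Q) − ¼ ln(1 − 2Q).
1 − 2P − Q = 0.715238, giving −½ ln(0.715238) = 0.167570.
1 − 2Q = 0.791204, giving −¼ ln(0.791204) = 0.058550.
d = 0.167570 + 0.058550 = 0.226120.
Under a molecular clock d = 2μt, so t = d/(2μ) = 0.226120 / (2 × 0.0347) = 3.26 Myr.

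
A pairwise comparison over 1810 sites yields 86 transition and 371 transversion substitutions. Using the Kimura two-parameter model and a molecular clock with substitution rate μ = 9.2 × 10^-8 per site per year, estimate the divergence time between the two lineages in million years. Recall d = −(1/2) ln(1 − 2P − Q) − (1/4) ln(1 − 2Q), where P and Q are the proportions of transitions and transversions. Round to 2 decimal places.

1.69

P = 86/1810 ≈ 0.047514 and Q = 371/1810 ≈ 0.204972.
Under the Kimura two-parameter model, d = −½ ln(1 − 2P − Q) − ¼ ln(1 − 2Q).
1 − 2P − Q = 0.7, giving −½ ln(0.7) = 0.178337.
1 − 2Q = 0.590056, giving −¼ ln(0.590056) = 0.131884.
d = 0.178337 + 0.131884 = 0.310221.
Under a molecular clock d = 2μt, so t = d/(2μ) = 0.310221 / (2 × 9.2 × 10^-8) = 1.69 million years.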